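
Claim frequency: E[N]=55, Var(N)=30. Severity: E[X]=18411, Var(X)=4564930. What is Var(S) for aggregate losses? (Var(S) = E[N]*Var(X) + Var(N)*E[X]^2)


Var(S) = E[N]*Var(X) + Var(N)*E[X]^2
= 55*4564930 + 30*18411^2
= 251071150 + 10168947630
= 1.0420e+10


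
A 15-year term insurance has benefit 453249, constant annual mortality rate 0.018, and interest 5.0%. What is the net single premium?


NSP = benefit * sum_{k=0}^{n-1} k_p_x * q * v^(k+1)
With constant q=0.018, v=0.952381
Sum = 0.167745
NSP = 453249 * 0.167745
= 76030.2672


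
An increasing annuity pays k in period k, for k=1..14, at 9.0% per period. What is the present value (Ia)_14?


(Ia)_n = sum_{k=1}^{n} k * v^k, v = 1/(1+i)
v = 0.917431
Sum computed term by term:
(Ia)_14 = 47.7495


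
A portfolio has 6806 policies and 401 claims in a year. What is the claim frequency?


frequency = claims / policies
= 401 / 6806
= 0.0589


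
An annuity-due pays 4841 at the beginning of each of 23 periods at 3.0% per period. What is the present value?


PV_due = PMT * (1-(1+i)^(-n))/i * (1+i)
PV_immediate = 79603.5082
PV_due = 79603.5082 * 1.03
= 81991.6134


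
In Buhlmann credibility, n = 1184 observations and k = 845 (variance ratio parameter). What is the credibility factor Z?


Z = n / (n + k)
= 1184 / (1184 + 845)
= 1184 / 2029
= 0.5835


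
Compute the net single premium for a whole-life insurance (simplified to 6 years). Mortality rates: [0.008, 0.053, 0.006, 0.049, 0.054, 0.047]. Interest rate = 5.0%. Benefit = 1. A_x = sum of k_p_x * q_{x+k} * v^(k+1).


v = 0.952381
Year 0: k_p_x=1.0, q=0.008, term=0.007619
Year 1: k_p_x=0.992, q=0.053, term=0.047688
Year 2: k_p_x=0.939424, q=0.006, term=0.004869
Year 3: k_p_x=0.933787, q=0.049, term=0.037643
Year 4: k_p_x=0.888032, q=0.054, term=0.037573
Year 5: k_p_x=0.840078, q=0.047, term=0.029463
A_x = 0.1649


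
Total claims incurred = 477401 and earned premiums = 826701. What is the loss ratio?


Loss ratio = claims / premiums
= 477401 / 826701
= 0.5775


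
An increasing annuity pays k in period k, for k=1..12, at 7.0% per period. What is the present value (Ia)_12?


(Ia)_n = sum_{k=1}^{n} k * v^k, v = 1/(1+i)
v = 0.934579
Sum computed term by term:
(Ia)_12 = 45.2933


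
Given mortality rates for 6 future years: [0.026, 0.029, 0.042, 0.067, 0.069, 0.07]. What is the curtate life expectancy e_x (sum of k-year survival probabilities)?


e_x = sum_{k=1}^{n} k_p_x
k_p_x values:
  1_p_x = 0.974
  2_p_x = 0.945754
  3_p_x = 0.906032
  4_p_x = 0.845328
  5_p_x = 0.787001
  6_p_x = 0.73191
e_x = 5.19


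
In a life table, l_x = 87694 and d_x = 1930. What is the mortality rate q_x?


q_x = d_x / l_x
= 1930 / 87694
= 0.022


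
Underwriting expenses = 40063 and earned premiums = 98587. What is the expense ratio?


Expense ratio = expenses / premiums
= 40063 / 98587
= 0.4064


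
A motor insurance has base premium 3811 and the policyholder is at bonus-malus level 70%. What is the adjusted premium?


adjusted = base * BM_level / 100
= 3811 * 70 / 100
= 3811 * 0.7
= 2667.7


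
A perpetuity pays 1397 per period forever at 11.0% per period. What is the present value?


PV = PMT / i
= 1397 / 0.11
= 12700.0


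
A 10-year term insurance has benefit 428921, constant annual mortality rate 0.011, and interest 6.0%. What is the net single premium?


NSP = benefit * sum_{k=0}^{n-1} k_p_x * q * v^(k+1)
With constant q=0.011, v=0.943396
Sum = 0.077477
NSP = 428921 * 0.077477
= 33231.3039


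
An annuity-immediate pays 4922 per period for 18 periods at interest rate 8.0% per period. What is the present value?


PV = PMT * (1 - (1+i)^(-n)) / i
= 4922 * (1 - (1+0.08)^(-18)) / 0.08
= 4922 * (1 - 0.250249) / 0.08
= 4922 * 9.371887
= 46128.4285


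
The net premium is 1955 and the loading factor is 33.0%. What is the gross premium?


Gross = net * (1 + loading)
= 1955 * (1 + 0.33)
= 1955 * 1.33
= 2600.15


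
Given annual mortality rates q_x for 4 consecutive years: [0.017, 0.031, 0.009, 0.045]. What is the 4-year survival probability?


p_k = 1 - q_k for each year
Survival = product of (1 - q_k)
= 0.983 * 0.969 * 0.991 * 0.955
= 0.9015


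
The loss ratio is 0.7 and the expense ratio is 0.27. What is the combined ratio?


Combined ratio = loss ratio + expense ratio
= 0.7 + 0.27
= 0.97


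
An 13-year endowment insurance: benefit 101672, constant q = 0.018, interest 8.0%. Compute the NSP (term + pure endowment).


Term component = 13252.0894
Pure endowment = 13_p_x * v^13 * benefit = 0.789677 * 0.367698 * 101672 = 29521.7356
NSP = 42773.825


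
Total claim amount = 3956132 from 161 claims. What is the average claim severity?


severity = total / number
= 3956132 / 161
= 24572.2484


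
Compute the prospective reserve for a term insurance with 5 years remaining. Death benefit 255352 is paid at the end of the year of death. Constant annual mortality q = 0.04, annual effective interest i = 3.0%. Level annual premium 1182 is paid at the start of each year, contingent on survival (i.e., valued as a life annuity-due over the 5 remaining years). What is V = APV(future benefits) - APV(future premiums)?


v = 1/(1+i) = 0.970874
APV(future benefits) per unit = sum_{k=0}^{4} k_p_x * q * v^(k+1) = 0.169516
APV(future benefits) = 255352 * 0.169516 = 43286.1546
Life annuity-due factor ä_{x:5} = sum_{k=0}^{4} k_p_x * v^k = 4.365027
APV(future premiums) = 1182 * 4.365027 = 5159.4624
V = 43286.1546 - 5159.4624
= 38126.6922


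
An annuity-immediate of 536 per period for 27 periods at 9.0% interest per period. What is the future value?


FV = PMT * ((1+i)^n - 1) / i
= 536 * ((1.09)^27 - 1) / 0.09
= 536 * (10.245082 - 1) / 0.09
= 55059.6003


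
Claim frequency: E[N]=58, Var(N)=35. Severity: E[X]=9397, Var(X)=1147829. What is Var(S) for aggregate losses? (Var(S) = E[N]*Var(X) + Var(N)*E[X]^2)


Var(S) = E[N]*Var(X) + Var(N)*E[X]^2
= 58*1147829 + 35*9397^2
= 66574082 + 3090626315
= 3.1572e+09


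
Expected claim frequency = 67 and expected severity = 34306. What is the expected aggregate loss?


E[S] = E[N] * E[X]
= 67 * 34306
= 2.2985e+06


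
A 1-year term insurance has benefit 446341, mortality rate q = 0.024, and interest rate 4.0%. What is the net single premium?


NSP = benefit * q * v
v = 1/(1+i) = 0.961538
NSP = 446341 * 0.024 * 0.961538
= 10300.1769


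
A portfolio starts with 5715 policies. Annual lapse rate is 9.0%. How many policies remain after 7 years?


remaining = initial * (1 - lapse)^years
= 5715 * (1 - 0.09)^7
= 5715 * 0.516761
= 2953.2892


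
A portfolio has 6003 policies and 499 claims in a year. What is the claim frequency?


frequency = claims / policies
= 499 / 6003
= 0.0831


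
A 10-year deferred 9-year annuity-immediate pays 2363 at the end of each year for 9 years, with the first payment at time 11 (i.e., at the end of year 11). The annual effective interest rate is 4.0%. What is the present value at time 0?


PV at time 10 of the 9-year annuity-immediate:
a_n = 2363 * (1-(1+0.04)^(-9))/0.04 = 17569.6886
Discount back 10 years to time 0:
PV = 17569.6886 * (1+0.04)^(-10)
= 17569.6886 * 0.675564
= 11869.4521


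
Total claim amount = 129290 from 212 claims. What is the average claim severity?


severity = total / number
= 129290 / 212
= 609.8585


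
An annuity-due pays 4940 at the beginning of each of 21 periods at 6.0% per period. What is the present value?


PV_due = PMT * (1-(1+i)^(-n))/i * (1+i)
PV_immediate = 58114.5385
PV_due = 58114.5385 * 1.06
= 61601.4108


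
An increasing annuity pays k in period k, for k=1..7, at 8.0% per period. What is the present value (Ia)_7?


(Ia)_n = sum_{k=1}^{n} k * v^k, v = 1/(1+i)
v = 0.925926
Sum computed term by term:
(Ia)_7 = 19.2306


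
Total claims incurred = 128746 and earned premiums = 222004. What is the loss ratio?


Loss ratio = claims / premiums
= 128746 / 222004
= 0.5799


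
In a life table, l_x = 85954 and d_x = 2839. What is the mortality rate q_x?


q_x = d_x / l_x
= 2839 / 85954
= 0.033


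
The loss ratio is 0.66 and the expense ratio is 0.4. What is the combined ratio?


Combined ratio = loss ratio + expense ratio
= 0.66 + 0.4
= 1.06


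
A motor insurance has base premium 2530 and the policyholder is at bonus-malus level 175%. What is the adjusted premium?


adjusted = base * BM_level / 100
= 2530 * 175 / 100
= 2530 * 1.75
= 4427.5


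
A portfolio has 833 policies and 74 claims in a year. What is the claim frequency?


frequency = claims / policies
= 74 / 833
= 0.0888


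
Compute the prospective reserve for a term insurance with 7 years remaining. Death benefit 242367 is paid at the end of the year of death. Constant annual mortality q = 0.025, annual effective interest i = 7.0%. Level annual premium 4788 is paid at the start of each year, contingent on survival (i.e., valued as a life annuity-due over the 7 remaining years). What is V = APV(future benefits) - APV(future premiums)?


v = 1/(1+i) = 0.934579
APV(future benefits) per unit = sum_{k=0}^{6} k_p_x * q * v^(k+1) = 0.125892
APV(future benefits) = 242367 * 0.125892 = 30512.0952
Life annuity-due factor ä_{x:7} = sum_{k=0}^{6} k_p_x * v^k = 5.388183
APV(future premiums) = 4788 * 5.388183 = 25798.6187
V = 30512.0952 - 25798.6187
= 4713.4765


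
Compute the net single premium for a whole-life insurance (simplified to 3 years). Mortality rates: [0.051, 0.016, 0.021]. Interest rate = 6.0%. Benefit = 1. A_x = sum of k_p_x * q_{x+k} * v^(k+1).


v = 0.943396
Year 0: k_p_x=1.0, q=0.051, term=0.048113
Year 1: k_p_x=0.949, q=0.016, term=0.013514
Year 2: k_p_x=0.933816, q=0.021, term=0.016465
A_x = 0.0781


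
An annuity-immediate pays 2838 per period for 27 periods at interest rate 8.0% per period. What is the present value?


PV = PMT * (1 - (1+i)^(-n)) / i
= 2838 * (1 - (1+0.08)^(-27)) / 0.08
= 2838 * (1 - 0.125187) / 0.08
= 2838 * 10.935165
= 31033.9976


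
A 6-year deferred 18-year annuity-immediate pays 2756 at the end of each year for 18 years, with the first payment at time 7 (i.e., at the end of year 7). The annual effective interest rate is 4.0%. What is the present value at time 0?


PV at time 6 of the 18-year annuity-immediate:
a_n = 2756 * (1-(1+0.04)^(-18))/0.04 = 34889.0225
Discount back 6 years to time 0:
PV = 34889.0225 * (1+0.04)^(-6)
= 34889.0225 * 0.790315
= 27573.3012


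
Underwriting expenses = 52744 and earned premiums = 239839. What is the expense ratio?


Expense ratio = expenses / premiums
= 52744 / 239839
= 0.2199


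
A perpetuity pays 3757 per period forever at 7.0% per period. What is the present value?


PV = PMT / i
= 3757 / 0.07
= 53671.4286


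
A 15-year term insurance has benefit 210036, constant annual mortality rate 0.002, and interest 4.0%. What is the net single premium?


NSP = benefit * sum_{k=0}^{n-1} k_p_x * q * v^(k+1)
With constant q=0.002, v=0.961538
Sum = 0.02196
NSP = 210036 * 0.02196
= 4612.4129


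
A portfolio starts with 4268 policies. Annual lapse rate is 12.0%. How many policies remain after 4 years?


remaining = initial * (1 - lapse)^years
= 4268 * (1 - 0.12)^4
= 4268 * 0.599695
= 2559.4998


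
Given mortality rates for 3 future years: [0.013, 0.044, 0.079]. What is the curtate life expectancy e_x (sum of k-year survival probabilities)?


e_x = sum_{k=1}^{n} k_p_x
k_p_x values:
  1_p_x = 0.987
  2_p_x = 0.943572
  3_p_x = 0.86903
e_x = 2.7996


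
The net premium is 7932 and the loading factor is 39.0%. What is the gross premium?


Gross = net * (1 + loading)
= 7932 * (1 + 0.39)
= 7932 * 1.39
= 11025.48


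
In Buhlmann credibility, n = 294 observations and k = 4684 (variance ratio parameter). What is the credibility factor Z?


Z = n / (n + k)
= 294 / (294 + 4684)
= 294 / 4978
= 0.0591


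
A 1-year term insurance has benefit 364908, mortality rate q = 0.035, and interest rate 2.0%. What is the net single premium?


NSP = benefit * q * v
v = 1/(1+i) = 0.980392
NSP = 364908 * 0.035 * 0.980392
= 12521.3529


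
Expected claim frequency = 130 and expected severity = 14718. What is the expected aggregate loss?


E[S] = E[N] * E[X]
= 130 * 14718
= 1.9133e+06


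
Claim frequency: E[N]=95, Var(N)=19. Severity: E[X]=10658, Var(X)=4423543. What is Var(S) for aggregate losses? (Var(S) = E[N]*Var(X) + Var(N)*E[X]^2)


Var(S) = E[N]*Var(X) + Var(N)*E[X]^2
= 95*4423543 + 19*10658^2
= 420236585 + 2158266316
= 2.5785e+09


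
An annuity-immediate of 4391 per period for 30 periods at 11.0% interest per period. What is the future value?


FV = PMT * ((1+i)^n - 1) / i
= 4391 * ((1.11)^30 - 1) / 0.11
= 4391 * (22.892297 - 1) / 0.11
= 873900.675


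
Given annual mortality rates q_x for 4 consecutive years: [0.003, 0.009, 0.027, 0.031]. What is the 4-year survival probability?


p_k = 1 - q_k for each year
Survival = product of (1 - q_k)
= 0.997 * 0.991 * 0.973 * 0.969
= 0.9315


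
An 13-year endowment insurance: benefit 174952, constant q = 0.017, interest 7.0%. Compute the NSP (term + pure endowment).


Term component = 22834.4721
Pure endowment = 13_p_x * v^13 * benefit = 0.800195 * 0.414964 * 174952 = 58093.2313
NSP = 80927.7033


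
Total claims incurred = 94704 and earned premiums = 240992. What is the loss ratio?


Loss ratio = claims / premiums
= 94704 / 240992
= 0.393


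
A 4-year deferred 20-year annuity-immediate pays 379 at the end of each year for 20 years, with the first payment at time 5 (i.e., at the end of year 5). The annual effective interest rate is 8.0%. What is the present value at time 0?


PV at time 4 of the 20-year annuity-immediate:
a_n = 379 * (1-(1+0.08)^(-20))/0.08 = 3721.0779
Discount back 4 years to time 0:
PV = 3721.0779 * (1+0.08)^(-4)
= 3721.0779 * 0.73503
= 2735.1033


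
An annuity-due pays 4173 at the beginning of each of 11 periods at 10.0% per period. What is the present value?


PV_due = PMT * (1-(1+i)^(-n))/i * (1+i)
PV_immediate = 27103.8896
PV_due = 27103.8896 * 1.1
= 29814.2785


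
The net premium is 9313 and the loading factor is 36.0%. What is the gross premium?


Gross = net * (1 + loading)
= 9313 * (1 + 0.36)
= 9313 * 1.36
= 12665.68


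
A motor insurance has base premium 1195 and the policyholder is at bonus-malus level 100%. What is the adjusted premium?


adjusted = base * BM_level / 100
= 1195 * 100 / 100
= 1195 * 1.0
= 1195.0


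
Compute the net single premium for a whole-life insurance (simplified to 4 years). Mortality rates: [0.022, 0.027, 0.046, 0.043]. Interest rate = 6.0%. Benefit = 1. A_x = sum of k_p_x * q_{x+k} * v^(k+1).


v = 0.943396
Year 0: k_p_x=1.0, q=0.022, term=0.020755
Year 1: k_p_x=0.978, q=0.027, term=0.023501
Year 2: k_p_x=0.951594, q=0.046, term=0.036753
Year 3: k_p_x=0.907821, q=0.043, term=0.03092
A_x = 0.1119


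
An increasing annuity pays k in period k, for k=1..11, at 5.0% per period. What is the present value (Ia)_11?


(Ia)_n = sum_{k=1}^{n} k * v^k, v = 1/(1+i)
v = 0.952381
Sum computed term by term:
(Ia)_11 = 45.8053


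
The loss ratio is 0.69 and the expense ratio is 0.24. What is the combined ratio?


Combined ratio = loss ratio + expense ratio
= 0.69 + 0.24
= 0.93


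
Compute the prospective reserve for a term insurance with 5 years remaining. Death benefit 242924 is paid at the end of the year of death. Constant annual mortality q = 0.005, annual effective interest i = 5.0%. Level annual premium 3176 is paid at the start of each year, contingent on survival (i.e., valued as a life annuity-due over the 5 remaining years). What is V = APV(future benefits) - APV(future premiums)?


v = 1/(1+i) = 0.952381
APV(future benefits) per unit = sum_{k=0}^{4} k_p_x * q * v^(k+1) = 0.021442
APV(future benefits) = 242924 * 0.021442 = 5208.8887
Life annuity-due factor ä_{x:5} = sum_{k=0}^{4} k_p_x * v^k = 4.502917
APV(future premiums) = 3176 * 4.502917 = 14301.2645
V = 5208.8887 - 14301.2645
= -9092.3759


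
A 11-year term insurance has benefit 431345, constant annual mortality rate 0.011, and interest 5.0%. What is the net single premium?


NSP = benefit * sum_{k=0}^{n-1} k_p_x * q * v^(k+1)
With constant q=0.011, v=0.952381
Sum = 0.086972
NSP = 431345 * 0.086972
= 37515.1096


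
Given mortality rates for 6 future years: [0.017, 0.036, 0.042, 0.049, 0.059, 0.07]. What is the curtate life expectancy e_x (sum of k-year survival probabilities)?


e_x = sum_{k=1}^{n} k_p_x
k_p_x values:
  1_p_x = 0.983
  2_p_x = 0.947612
  3_p_x = 0.907812
  4_p_x = 0.863329
  5_p_x = 0.812393
  6_p_x = 0.755526
e_x = 5.2697


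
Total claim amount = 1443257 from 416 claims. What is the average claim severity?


severity = total / number
= 1443257 / 416
= 3469.3678


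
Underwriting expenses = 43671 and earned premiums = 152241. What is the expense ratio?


Expense ratio = expenses / premiums
= 43671 / 152241
= 0.2869


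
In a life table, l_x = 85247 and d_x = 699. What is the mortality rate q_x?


q_x = d_x / l_x
= 699 / 85247
= 0.0082


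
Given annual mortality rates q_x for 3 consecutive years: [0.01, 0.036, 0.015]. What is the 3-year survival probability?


p_k = 1 - q_k for each year
Survival = product of (1 - q_k)
= 0.99 * 0.964 * 0.985
= 0.94


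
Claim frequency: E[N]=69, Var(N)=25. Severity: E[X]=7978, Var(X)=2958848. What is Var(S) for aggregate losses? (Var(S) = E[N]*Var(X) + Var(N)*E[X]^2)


Var(S) = E[N]*Var(X) + Var(N)*E[X]^2
= 69*2958848 + 25*7978^2
= 204160512 + 1591212100
= 1.7954e+09


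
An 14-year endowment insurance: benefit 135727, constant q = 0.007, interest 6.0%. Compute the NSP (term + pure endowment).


Term component = 8495.8729
Pure endowment = 14_p_x * v^14 * benefit = 0.906337 * 0.442301 * 135727 = 54409.3597
NSP = 62905.2326


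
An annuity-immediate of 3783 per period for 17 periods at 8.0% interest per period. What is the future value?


FV = PMT * ((1+i)^n - 1) / i
= 3783 * ((1.08)^17 - 1) / 0.08
= 3783 * (3.700018 - 1) / 0.08
= 127677.1038


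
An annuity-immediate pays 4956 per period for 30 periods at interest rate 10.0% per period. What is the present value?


PV = PMT * (1 - (1+i)^(-n)) / i
= 4956 * (1 - (1+0.1)^(-30)) / 0.1
= 4956 * (1 - 0.057309) / 0.1
= 4956 * 9.426914
= 46719.7881


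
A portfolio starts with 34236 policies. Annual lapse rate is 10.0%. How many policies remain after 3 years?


remaining = initial * (1 - lapse)^years
= 34236 * (1 - 0.1)^3
= 34236 * 0.729
= 24958.044


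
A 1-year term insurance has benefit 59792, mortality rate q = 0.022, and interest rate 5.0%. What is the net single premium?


NSP = benefit * q * v
v = 1/(1+i) = 0.952381
NSP = 59792 * 0.022 * 0.952381
= 1252.7848


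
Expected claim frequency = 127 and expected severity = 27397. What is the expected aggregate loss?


E[S] = E[N] * E[X]
= 127 * 27397
= 3.4794e+06


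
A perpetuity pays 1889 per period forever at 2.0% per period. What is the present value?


PV = PMT / i
= 1889 / 0.02
= 94450.0


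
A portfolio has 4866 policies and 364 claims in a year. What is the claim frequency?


frequency = claims / policies
= 364 / 4866
= 0.0748


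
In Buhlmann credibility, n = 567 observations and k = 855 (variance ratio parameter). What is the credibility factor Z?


Z = n / (n + k)
= 567 / (567 + 855)
= 567 / 1422
= 0.3987


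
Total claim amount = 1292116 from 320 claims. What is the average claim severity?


severity = total / number
= 1292116 / 320
= 4037.8625


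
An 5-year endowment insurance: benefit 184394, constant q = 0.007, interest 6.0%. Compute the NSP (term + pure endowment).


Term component = 5365.9365
Pure endowment = 5_p_x * v^5 * benefit = 0.965487 * 0.747258 * 184394 = 133034.3223
NSP = 138400.2588


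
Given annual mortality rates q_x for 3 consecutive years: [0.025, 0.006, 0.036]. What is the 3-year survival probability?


p_k = 1 - q_k for each year
Survival = product of (1 - q_k)
= 0.975 * 0.994 * 0.964
= 0.9343


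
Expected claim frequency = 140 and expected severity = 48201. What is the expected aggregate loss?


E[S] = E[N] * E[X]
= 140 * 48201
= 6.7481e+06


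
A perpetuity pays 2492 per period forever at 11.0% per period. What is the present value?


PV = PMT / i
= 2492 / 0.11
= 22654.5455


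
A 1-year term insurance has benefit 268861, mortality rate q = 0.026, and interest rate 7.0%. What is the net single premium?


NSP = benefit * q * v
v = 1/(1+i) = 0.934579
NSP = 268861 * 0.026 * 0.934579
= 6533.071


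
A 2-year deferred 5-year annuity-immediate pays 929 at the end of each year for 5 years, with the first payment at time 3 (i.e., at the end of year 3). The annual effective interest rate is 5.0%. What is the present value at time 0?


PV at time 2 of the 5-year annuity-immediate:
a_n = 929 * (1-(1+0.05)^(-5))/0.05 = 4022.0838
Discount back 2 years to time 0:
PV = 4022.0838 * (1+0.05)^(-2)
= 4022.0838 * 0.907029
= 3648.1486


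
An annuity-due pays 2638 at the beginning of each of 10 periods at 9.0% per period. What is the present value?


PV_due = PMT * (1-(1+i)^(-n))/i * (1+i)
PV_immediate = 16929.781
PV_due = 16929.781 * 1.09
= 18453.4613


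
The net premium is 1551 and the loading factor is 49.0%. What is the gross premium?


Gross = net * (1 + loading)
= 1551 * (1 + 0.49)
= 1551 * 1.49
= 2310.99


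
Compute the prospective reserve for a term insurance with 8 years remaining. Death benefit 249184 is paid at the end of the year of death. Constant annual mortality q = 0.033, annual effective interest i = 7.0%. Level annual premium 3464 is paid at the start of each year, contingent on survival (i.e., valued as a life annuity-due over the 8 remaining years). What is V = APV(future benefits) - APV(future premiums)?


v = 1/(1+i) = 0.934579
APV(future benefits) per unit = sum_{k=0}^{7} k_p_x * q * v^(k+1) = 0.177822
APV(future benefits) = 249184 * 0.177822 = 44310.2944
Life annuity-due factor ä_{x:8} = sum_{k=0}^{7} k_p_x * v^k = 5.76573
APV(future premiums) = 3464 * 5.76573 = 19972.4896
V = 44310.2944 - 19972.4896
= 24337.8048


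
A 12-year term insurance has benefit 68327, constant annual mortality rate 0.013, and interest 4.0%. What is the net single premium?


NSP = benefit * sum_{k=0}^{n-1} k_p_x * q * v^(k+1)
With constant q=0.013, v=0.961538
Sum = 0.114343
NSP = 68327 * 0.114343
= 7812.6968


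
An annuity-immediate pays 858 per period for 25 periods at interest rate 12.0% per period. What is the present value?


PV = PMT * (1 - (1+i)^(-n)) / i
= 858 * (1 - (1+0.12)^(-25)) / 0.12
= 858 * (1 - 0.058823) / 0.12
= 858 * 7.843139
= 6729.4134


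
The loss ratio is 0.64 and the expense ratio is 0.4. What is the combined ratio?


Combined ratio = loss ratio + expense ratio
= 0.64 + 0.4
= 1.04


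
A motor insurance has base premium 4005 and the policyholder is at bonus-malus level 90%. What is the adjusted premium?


adjusted = base * BM_level / 100
= 4005 * 90 / 100
= 4005 * 0.9
= 3604.5


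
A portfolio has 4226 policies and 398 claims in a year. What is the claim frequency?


frequency = claims / policies
= 398 / 4226
= 0.0942


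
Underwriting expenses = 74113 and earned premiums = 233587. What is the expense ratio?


Expense ratio = expenses / premiums
= 74113 / 233587
= 0.3173


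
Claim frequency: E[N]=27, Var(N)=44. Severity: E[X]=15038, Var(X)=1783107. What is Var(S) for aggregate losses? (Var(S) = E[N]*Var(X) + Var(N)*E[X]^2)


Var(S) = E[N]*Var(X) + Var(N)*E[X]^2
= 27*1783107 + 44*15038^2
= 48143889 + 9950223536
= 9.9984e+09


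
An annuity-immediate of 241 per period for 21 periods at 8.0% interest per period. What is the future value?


FV = PMT * ((1+i)^n - 1) / i
= 241 * ((1.08)^21 - 1) / 0.08
= 241 * (5.033834 - 1) / 0.08
= 12151.9241


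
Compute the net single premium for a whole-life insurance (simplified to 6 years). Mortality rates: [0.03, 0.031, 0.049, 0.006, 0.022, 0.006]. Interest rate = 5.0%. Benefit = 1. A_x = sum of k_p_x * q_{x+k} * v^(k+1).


v = 0.952381
Year 0: k_p_x=1.0, q=0.03, term=0.028571
Year 1: k_p_x=0.97, q=0.031, term=0.027274
Year 2: k_p_x=0.93993, q=0.049, term=0.039785
Year 3: k_p_x=0.893873, q=0.006, term=0.004412
Year 4: k_p_x=0.88851, q=0.022, term=0.015316
Year 5: k_p_x=0.868963, q=0.006, term=0.003891
A_x = 0.1192


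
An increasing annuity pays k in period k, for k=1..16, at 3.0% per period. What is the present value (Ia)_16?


(Ia)_n = sum_{k=1}^{n} k * v^k, v = 1/(1+i)
v = 0.970874
Sum computed term by term:
(Ia)_16 = 98.9088


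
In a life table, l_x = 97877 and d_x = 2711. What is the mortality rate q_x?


q_x = d_x / l_x
= 2711 / 97877
= 0.0277


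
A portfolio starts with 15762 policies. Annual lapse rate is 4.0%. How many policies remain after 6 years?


remaining = initial * (1 - lapse)^years
= 15762 * (1 - 0.04)^6
= 15762 * 0.782758
= 12337.8283


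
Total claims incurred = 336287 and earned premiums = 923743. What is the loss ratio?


Loss ratio = claims / premiums
= 336287 / 923743
= 0.364


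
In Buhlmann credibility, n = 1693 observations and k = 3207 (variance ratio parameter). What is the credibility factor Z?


Z = n / (n + k)
= 1693 / (1693 + 3207)
= 1693 / 4900
= 0.3455


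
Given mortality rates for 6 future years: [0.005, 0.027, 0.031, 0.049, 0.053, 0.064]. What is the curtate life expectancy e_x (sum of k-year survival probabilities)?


e_x = sum_{k=1}^{n} k_p_x
k_p_x values:
  1_p_x = 0.995
  2_p_x = 0.968135
  3_p_x = 0.938123
  4_p_x = 0.892155
  5_p_x = 0.844871
  6_p_x = 0.790799
e_x = 5.4291


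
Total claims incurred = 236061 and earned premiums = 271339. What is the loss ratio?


Loss ratio = claims / premiums
= 236061 / 271339
= 0.87


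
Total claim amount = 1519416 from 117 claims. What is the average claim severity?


severity = total / number
= 1519416 / 117
= 12986.4615


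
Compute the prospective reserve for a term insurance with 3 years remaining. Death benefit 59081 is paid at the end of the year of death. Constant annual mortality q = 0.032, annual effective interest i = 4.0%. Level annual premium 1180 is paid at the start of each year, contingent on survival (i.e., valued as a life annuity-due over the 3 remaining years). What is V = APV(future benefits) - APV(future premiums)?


v = 1/(1+i) = 0.961538
APV(future benefits) per unit = sum_{k=0}^{2} k_p_x * q * v^(k+1) = 0.086065
APV(future benefits) = 59081 * 0.086065 = 5084.7846
Life annuity-due factor ä_{x:3} = sum_{k=0}^{2} k_p_x * v^k = 2.797101
APV(future premiums) = 1180 * 2.797101 = 3300.5787
V = 5084.7846 - 3300.5787
= 1784.2059


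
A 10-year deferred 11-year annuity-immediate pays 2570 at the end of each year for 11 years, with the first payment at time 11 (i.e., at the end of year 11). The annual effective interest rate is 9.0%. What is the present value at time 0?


PV at time 10 of the 11-year annuity-immediate:
a_n = 2570 * (1-(1+0.09)^(-11))/0.09 = 17489.3397
Discount back 10 years to time 0:
PV = 17489.3397 * (1+0.09)^(-10)
= 17489.3397 * 0.422411
= 7387.6861


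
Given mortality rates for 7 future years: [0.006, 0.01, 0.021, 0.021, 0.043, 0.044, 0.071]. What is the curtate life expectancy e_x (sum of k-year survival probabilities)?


e_x = sum_{k=1}^{n} k_p_x
k_p_x values:
  1_p_x = 0.994
  2_p_x = 0.98406
  3_p_x = 0.963395
  4_p_x = 0.943163
  5_p_x = 0.902607
  6_p_x = 0.862893
  7_p_x = 0.801627
e_x = 6.4517


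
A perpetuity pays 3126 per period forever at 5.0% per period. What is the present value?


PV = PMT / i
= 3126 / 0.05
= 62520.0


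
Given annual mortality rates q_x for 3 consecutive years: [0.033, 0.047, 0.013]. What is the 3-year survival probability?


p_k = 1 - q_k for each year
Survival = product of (1 - q_k)
= 0.967 * 0.953 * 0.987
= 0.9096


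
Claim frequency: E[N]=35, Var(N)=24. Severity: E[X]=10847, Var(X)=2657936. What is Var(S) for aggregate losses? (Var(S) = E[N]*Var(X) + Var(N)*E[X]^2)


Var(S) = E[N]*Var(X) + Var(N)*E[X]^2
= 35*2657936 + 24*10847^2
= 93027760 + 2823777816
= 2.9168e+09


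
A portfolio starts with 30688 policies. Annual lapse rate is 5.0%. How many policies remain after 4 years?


remaining = initial * (1 - lapse)^years
= 30688 * (1 - 0.05)^4
= 30688 * 0.814506
= 24995.5678


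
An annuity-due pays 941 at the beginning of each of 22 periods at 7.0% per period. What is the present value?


PV_due = PMT * (1-(1+i)^(-n))/i * (1+i)
PV_immediate = 10408.6273
PV_due = 10408.6273 * 1.07
= 11137.2312


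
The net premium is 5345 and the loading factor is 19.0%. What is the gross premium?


Gross = net * (1 + loading)
= 5345 * (1 + 0.19)
= 5345 * 1.19
= 6360.55


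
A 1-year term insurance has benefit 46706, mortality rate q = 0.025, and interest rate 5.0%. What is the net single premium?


NSP = benefit * q * v
v = 1/(1+i) = 0.952381
NSP = 46706 * 0.025 * 0.952381
= 1112.0476


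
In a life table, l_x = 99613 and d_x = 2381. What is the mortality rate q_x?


q_x = d_x / l_x
= 2381 / 99613
= 0.0239


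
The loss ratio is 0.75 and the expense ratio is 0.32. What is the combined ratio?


Combined ratio = loss ratio + expense ratio
= 0.75 + 0.32
= 1.07


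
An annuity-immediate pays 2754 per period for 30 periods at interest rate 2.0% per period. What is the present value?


PV = PMT * (1 - (1+i)^(-n)) / i
= 2754 * (1 - (1+0.02)^(-30)) / 0.02
= 2754 * (1 - 0.552071) / 0.02
= 2754 * 22.396456
= 61679.8386


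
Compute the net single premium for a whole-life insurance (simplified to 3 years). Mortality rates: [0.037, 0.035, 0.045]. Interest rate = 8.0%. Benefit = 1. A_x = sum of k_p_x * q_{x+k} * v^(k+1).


v = 0.925926
Year 0: k_p_x=1.0, q=0.037, term=0.034259
Year 1: k_p_x=0.963, q=0.035, term=0.028897
Year 2: k_p_x=0.929295, q=0.045, term=0.033197
A_x = 0.0964


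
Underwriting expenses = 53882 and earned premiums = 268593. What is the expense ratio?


Expense ratio = expenses / premiums
= 53882 / 268593
= 0.2006


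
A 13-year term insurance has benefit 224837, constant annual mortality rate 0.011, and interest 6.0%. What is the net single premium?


NSP = benefit * sum_{k=0}^{n-1} k_p_x * q * v^(k+1)
With constant q=0.011, v=0.943396
Sum = 0.092021
NSP = 224837 * 0.092021
= 20689.7251


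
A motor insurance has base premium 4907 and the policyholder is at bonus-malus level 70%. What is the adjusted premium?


adjusted = base * BM_level / 100
= 4907 * 70 / 100
= 4907 * 0.7
= 3434.9


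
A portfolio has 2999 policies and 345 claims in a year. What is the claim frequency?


frequency = claims / policies
= 345 / 2999
= 0.115


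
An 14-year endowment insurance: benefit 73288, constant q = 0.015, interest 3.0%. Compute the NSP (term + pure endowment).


Term component = 11358.668
Pure endowment = 14_p_x * v^14 * benefit = 0.809296 * 0.661118 * 73288 = 39211.9961
NSP = 50570.6641


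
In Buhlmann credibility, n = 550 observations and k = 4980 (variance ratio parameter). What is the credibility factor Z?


Z = n / (n + k)
= 550 / (550 + 4980)
= 550 / 5530
= 0.0995


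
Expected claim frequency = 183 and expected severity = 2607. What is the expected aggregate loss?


E[S] = E[N] * E[X]
= 183 * 2607
= 477081


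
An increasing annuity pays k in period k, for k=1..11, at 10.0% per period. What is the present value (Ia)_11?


(Ia)_n = sum_{k=1}^{n} k * v^k, v = 1/(1+i)
v = 0.909091
Sum computed term by term:
(Ia)_11 = 32.8913


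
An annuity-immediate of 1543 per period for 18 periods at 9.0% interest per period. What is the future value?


FV = PMT * ((1+i)^n - 1) / i
= 1543 * ((1.09)^18 - 1) / 0.09
= 1543 * (4.71712 - 1) / 0.09
= 63727.9645


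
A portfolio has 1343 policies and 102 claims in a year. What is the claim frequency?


frequency = claims / policies
= 102 / 1343
= 0.0759


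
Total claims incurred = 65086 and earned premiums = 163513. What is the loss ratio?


Loss ratio = claims / premiums
= 65086 / 163513
= 0.398


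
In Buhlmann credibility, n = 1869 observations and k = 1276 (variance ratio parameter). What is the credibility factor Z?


Z = n / (n + k)
= 1869 / (1869 + 1276)
= 1869 / 3145
= 0.5943


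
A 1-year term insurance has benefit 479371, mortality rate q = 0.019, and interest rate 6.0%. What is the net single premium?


NSP = benefit * q * v
v = 1/(1+i) = 0.943396
NSP = 479371 * 0.019 * 0.943396
= 8592.4991


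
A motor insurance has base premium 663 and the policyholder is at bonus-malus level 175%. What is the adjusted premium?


adjusted = base * BM_level / 100
= 663 * 175 / 100
= 663 * 1.75
= 1160.25


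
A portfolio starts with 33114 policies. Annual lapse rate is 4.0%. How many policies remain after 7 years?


remaining = initial * (1 - lapse)^years
= 33114 * (1 - 0.04)^7
= 33114 * 0.751447
= 24883.4318


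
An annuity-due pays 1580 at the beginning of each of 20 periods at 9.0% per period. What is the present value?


PV_due = PMT * (1-(1+i)^(-n))/i * (1+i)
PV_immediate = 14423.1022
PV_due = 14423.1022 * 1.09
= 15721.1814


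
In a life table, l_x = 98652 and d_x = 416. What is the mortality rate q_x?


q_x = d_x / l_x
= 416 / 98652
= 0.0042


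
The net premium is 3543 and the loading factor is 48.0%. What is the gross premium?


Gross = net * (1 + loading)
= 3543 * (1 + 0.48)
= 3543 * 1.48
= 5243.64


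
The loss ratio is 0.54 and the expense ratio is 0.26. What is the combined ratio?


Combined ratio = loss ratio + expense ratio
= 0.54 + 0.26
= 0.8


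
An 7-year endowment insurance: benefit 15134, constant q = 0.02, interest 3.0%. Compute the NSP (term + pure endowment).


Term component = 1780.5726
Pure endowment = 7_p_x * v^7 * benefit = 0.868126 * 0.813092 * 15134 = 10682.5685
NSP = 12463.1411


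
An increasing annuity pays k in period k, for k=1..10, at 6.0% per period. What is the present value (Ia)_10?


(Ia)_n = sum_{k=1}^{n} k * v^k, v = 1/(1+i)
v = 0.943396
Sum computed term by term:
(Ia)_10 = 36.9624


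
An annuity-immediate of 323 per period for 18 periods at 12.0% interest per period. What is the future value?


FV = PMT * ((1+i)^n - 1) / i
= 323 * ((1.12)^18 - 1) / 0.12
= 323 * (7.689966 - 1) / 0.12
= 18007.1579


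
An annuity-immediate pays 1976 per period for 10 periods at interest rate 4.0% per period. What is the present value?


PV = PMT * (1 - (1+i)^(-n)) / i
= 1976 * (1 - (1+0.04)^(-10)) / 0.04
= 1976 * (1 - 0.675564) / 0.04
= 1976 * 8.110896
= 16027.1301


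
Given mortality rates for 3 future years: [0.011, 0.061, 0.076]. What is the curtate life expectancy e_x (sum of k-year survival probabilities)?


e_x = sum_{k=1}^{n} k_p_x
k_p_x values:
  1_p_x = 0.989
  2_p_x = 0.928671
  3_p_x = 0.858092
e_x = 2.7758


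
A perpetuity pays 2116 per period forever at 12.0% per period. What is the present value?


PV = PMT / i
= 2116 / 0.12
= 17633.3333


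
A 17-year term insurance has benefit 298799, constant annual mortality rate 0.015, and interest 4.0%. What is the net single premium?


NSP = benefit * sum_{k=0}^{n-1} k_p_x * q * v^(k+1)
With constant q=0.015, v=0.961538
Sum = 0.16444
NSP = 298799 * 0.16444
= 49134.4849


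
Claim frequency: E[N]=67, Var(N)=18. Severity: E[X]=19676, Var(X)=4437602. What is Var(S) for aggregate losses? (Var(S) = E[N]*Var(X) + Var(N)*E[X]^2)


Var(S) = E[N]*Var(X) + Var(N)*E[X]^2
= 67*4437602 + 18*19676^2
= 297319334 + 6968609568
= 7.2659e+09


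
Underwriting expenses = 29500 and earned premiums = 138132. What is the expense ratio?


Expense ratio = expenses / premiums
= 29500 / 138132
= 0.2136


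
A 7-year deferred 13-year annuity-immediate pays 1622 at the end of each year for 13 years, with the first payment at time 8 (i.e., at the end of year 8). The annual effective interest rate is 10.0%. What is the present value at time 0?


PV at time 7 of the 13-year annuity-immediate:
a_n = 1622 * (1-(1+0.1)^(-13))/0.1 = 11521.6438
Discount back 7 years to time 0:
PV = 11521.6438 * (1+0.1)^(-7)
= 11521.6438 * 0.513158
= 5912.425


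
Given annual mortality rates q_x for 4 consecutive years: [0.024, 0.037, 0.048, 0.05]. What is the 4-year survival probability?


p_k = 1 - q_k for each year
Survival = product of (1 - q_k)
= 0.976 * 0.963 * 0.952 * 0.95
= 0.85


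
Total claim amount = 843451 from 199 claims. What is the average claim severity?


severity = total / number
= 843451 / 199
= 4238.4472


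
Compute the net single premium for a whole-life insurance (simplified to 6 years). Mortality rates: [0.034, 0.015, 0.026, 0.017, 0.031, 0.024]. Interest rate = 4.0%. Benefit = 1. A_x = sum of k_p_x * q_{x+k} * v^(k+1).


v = 0.961538
Year 0: k_p_x=1.0, q=0.034, term=0.032692
Year 1: k_p_x=0.966, q=0.015, term=0.013397
Year 2: k_p_x=0.95151, q=0.026, term=0.021993
Year 3: k_p_x=0.926771, q=0.017, term=0.013468
Year 4: k_p_x=0.911016, q=0.031, term=0.023212
Year 5: k_p_x=0.882774, q=0.024, term=0.016744
A_x = 0.1215


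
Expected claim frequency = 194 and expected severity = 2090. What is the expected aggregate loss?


E[S] = E[N] * E[X]
= 194 * 2090
= 405460


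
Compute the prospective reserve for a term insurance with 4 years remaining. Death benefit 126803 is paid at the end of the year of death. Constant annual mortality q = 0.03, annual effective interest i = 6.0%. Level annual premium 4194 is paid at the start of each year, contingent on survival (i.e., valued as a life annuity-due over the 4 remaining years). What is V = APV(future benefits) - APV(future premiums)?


v = 1/(1+i) = 0.943396
APV(future benefits) per unit = sum_{k=0}^{3} k_p_x * q * v^(k+1) = 0.099588
APV(future benefits) = 126803 * 0.099588 = 12628.1068
Life annuity-due factor ä_{x:4} = sum_{k=0}^{3} k_p_x * v^k = 3.51879
APV(future premiums) = 4194 * 3.51879 = 14757.8046
V = 12628.1068 - 14757.8046
= -2129.6978


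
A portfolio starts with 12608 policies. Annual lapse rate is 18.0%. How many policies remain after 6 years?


remaining = initial * (1 - lapse)^years
= 12608 * (1 - 0.18)^6
= 12608 * 0.304007
= 3832.9161


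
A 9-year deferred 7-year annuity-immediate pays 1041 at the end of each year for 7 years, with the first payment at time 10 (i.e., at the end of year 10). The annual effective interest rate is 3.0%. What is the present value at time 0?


PV at time 9 of the 7-year annuity-immediate:
a_n = 1041 * (1-(1+0.03)^(-7))/0.03 = 6485.7246
Discount back 9 years to time 0:
PV = 6485.7246 * (1+0.03)^(-9)
= 6485.7246 * 0.766417
= 4970.7678


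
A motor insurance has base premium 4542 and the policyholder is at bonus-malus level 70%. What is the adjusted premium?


adjusted = base * BM_level / 100
= 4542 * 70 / 100
= 4542 * 0.7
= 3179.4


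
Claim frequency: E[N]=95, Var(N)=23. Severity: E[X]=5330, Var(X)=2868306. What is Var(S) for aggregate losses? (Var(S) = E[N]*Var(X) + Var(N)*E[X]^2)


Var(S) = E[N]*Var(X) + Var(N)*E[X]^2
= 95*2868306 + 23*5330^2
= 272489070 + 653404700
= 9.2589e+08


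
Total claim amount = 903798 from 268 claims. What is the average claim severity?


severity = total / number
= 903798 / 268
= 3372.3806


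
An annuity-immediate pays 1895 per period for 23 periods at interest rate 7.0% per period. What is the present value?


PV = PMT * (1 - (1+i)^(-n)) / i
= 1895 * (1 - (1+0.07)^(-23)) / 0.07
= 1895 * (1 - 0.210947) / 0.07
= 1895 * 11.272187
= 21360.7951


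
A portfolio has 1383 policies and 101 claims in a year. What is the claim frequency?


frequency = claims / policies
= 101 / 1383
= 0.073


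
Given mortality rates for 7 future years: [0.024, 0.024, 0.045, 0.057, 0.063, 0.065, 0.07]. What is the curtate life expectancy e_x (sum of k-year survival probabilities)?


e_x = sum_{k=1}^{n} k_p_x
k_p_x values:
  1_p_x = 0.976
  2_p_x = 0.952576
  3_p_x = 0.90971
  4_p_x = 0.857857
  5_p_x = 0.803812
  6_p_x = 0.751564
  7_p_x = 0.698954
e_x = 5.9505
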